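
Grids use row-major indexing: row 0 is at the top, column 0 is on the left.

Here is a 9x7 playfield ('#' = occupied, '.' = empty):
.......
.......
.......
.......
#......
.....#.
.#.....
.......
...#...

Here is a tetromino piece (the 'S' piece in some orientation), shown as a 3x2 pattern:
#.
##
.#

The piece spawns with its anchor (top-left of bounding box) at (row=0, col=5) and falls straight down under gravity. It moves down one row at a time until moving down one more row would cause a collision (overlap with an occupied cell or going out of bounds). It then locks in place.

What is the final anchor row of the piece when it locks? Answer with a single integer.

Spawn at (row=0, col=5). Try each row:
  row 0: fits
  row 1: fits
  row 2: fits
  row 3: fits
  row 4: blocked -> lock at row 3

Answer: 3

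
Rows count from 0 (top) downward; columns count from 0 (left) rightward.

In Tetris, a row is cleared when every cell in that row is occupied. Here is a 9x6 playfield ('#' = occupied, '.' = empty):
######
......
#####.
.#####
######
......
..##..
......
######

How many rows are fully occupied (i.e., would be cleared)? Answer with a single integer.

Check each row:
  row 0: 0 empty cells -> FULL (clear)
  row 1: 6 empty cells -> not full
  row 2: 1 empty cell -> not full
  row 3: 1 empty cell -> not full
  row 4: 0 empty cells -> FULL (clear)
  row 5: 6 empty cells -> not full
  row 6: 4 empty cells -> not full
  row 7: 6 empty cells -> not full
  row 8: 0 empty cells -> FULL (clear)
Total rows cleared: 3

Answer: 3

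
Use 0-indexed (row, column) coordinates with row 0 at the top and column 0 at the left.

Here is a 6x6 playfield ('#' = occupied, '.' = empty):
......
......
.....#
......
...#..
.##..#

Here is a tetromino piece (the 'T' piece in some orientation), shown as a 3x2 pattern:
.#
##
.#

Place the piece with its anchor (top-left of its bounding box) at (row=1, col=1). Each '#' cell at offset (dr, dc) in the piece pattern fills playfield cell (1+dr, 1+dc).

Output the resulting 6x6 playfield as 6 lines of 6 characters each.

Answer: ......
..#...
.##..#
..#...
...#..
.##..#

Derivation:
Fill (1+0,1+1) = (1,2)
Fill (1+1,1+0) = (2,1)
Fill (1+1,1+1) = (2,2)
Fill (1+2,1+1) = (3,2)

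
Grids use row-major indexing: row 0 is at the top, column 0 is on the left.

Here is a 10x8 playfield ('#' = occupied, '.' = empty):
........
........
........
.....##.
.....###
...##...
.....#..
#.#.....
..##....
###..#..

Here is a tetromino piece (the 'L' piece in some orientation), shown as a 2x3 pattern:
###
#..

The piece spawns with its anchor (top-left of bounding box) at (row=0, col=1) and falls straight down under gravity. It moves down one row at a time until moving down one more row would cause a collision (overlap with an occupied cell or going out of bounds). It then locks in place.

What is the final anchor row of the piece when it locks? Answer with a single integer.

Answer: 4

Derivation:
Spawn at (row=0, col=1). Try each row:
  row 0: fits
  row 1: fits
  row 2: fits
  row 3: fits
  row 4: fits
  row 5: blocked -> lock at row 4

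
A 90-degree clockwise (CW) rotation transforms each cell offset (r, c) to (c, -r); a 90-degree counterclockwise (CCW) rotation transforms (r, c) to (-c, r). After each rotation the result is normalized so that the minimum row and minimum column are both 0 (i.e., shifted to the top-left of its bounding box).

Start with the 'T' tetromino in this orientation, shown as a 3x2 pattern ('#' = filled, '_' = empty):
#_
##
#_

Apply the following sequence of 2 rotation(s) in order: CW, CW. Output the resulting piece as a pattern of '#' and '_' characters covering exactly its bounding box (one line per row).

Answer: _#
##
_#

Derivation:
Start:
#_
##
#_
After rotation 1 (CW):
###
_#_
After rotation 2 (CW):
_#
##
_#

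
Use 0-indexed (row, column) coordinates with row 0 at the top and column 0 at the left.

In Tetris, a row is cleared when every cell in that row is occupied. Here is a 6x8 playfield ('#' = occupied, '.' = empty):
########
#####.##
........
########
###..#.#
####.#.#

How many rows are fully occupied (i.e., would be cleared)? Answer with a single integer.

Answer: 2

Derivation:
Check each row:
  row 0: 0 empty cells -> FULL (clear)
  row 1: 1 empty cell -> not full
  row 2: 8 empty cells -> not full
  row 3: 0 empty cells -> FULL (clear)
  row 4: 3 empty cells -> not full
  row 5: 2 empty cells -> not full
Total rows cleared: 2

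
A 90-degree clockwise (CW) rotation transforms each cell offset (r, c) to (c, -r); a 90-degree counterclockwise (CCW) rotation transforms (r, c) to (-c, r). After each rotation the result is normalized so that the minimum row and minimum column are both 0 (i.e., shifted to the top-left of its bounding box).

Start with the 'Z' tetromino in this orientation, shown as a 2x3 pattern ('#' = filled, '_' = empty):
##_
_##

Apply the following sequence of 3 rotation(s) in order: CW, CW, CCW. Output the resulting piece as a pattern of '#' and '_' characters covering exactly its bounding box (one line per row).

Start:
##_
_##
After rotation 1 (CW):
_#
##
#_
After rotation 2 (CW):
##_
_##
After rotation 3 (CCW):
_#
##
#_

Answer: _#
##
#_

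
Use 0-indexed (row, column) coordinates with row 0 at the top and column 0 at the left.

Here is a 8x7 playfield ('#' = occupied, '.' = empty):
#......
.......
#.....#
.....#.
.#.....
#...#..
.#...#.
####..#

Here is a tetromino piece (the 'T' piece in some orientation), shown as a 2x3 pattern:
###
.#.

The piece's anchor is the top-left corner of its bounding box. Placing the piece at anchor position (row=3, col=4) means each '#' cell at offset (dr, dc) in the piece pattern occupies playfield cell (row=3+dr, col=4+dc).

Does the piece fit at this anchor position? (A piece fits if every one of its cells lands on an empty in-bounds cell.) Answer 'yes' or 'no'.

Check each piece cell at anchor (3, 4):
  offset (0,0) -> (3,4): empty -> OK
  offset (0,1) -> (3,5): occupied ('#') -> FAIL
  offset (0,2) -> (3,6): empty -> OK
  offset (1,1) -> (4,5): empty -> OK
All cells valid: no

Answer: no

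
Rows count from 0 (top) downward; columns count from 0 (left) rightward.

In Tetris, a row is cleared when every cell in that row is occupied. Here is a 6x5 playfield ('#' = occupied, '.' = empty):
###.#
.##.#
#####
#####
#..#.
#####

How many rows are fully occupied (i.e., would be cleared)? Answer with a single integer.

Check each row:
  row 0: 1 empty cell -> not full
  row 1: 2 empty cells -> not full
  row 2: 0 empty cells -> FULL (clear)
  row 3: 0 empty cells -> FULL (clear)
  row 4: 3 empty cells -> not full
  row 5: 0 empty cells -> FULL (clear)
Total rows cleared: 3

Answer: 3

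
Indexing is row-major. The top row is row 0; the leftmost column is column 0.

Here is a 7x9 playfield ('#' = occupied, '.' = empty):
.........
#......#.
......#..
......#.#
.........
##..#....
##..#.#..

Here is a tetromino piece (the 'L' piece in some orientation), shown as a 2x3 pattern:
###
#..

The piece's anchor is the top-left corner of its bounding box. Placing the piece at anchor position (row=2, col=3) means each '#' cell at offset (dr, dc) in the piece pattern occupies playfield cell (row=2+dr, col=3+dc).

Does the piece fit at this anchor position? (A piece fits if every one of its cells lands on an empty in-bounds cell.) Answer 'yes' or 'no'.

Check each piece cell at anchor (2, 3):
  offset (0,0) -> (2,3): empty -> OK
  offset (0,1) -> (2,4): empty -> OK
  offset (0,2) -> (2,5): empty -> OK
  offset (1,0) -> (3,3): empty -> OK
All cells valid: yes

Answer: yes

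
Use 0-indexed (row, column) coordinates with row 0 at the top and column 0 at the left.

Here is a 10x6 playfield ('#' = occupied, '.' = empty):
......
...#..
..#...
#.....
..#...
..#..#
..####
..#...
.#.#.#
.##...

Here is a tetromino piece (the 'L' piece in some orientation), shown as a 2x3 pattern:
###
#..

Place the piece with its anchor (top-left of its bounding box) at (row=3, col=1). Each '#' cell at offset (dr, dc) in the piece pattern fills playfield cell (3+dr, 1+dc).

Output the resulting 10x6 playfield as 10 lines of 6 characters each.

Fill (3+0,1+0) = (3,1)
Fill (3+0,1+1) = (3,2)
Fill (3+0,1+2) = (3,3)
Fill (3+1,1+0) = (4,1)

Answer: ......
...#..
..#...
####..
.##...
..#..#
..####
..#...
.#.#.#
.##...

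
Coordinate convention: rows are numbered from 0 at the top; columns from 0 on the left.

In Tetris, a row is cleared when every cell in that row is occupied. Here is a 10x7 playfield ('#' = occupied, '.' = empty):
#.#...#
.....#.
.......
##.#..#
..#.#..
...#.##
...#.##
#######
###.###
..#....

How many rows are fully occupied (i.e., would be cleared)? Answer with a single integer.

Answer: 1

Derivation:
Check each row:
  row 0: 4 empty cells -> not full
  row 1: 6 empty cells -> not full
  row 2: 7 empty cells -> not full
  row 3: 3 empty cells -> not full
  row 4: 5 empty cells -> not full
  row 5: 4 empty cells -> not full
  row 6: 4 empty cells -> not full
  row 7: 0 empty cells -> FULL (clear)
  row 8: 1 empty cell -> not full
  row 9: 6 empty cells -> not full
Total rows cleared: 1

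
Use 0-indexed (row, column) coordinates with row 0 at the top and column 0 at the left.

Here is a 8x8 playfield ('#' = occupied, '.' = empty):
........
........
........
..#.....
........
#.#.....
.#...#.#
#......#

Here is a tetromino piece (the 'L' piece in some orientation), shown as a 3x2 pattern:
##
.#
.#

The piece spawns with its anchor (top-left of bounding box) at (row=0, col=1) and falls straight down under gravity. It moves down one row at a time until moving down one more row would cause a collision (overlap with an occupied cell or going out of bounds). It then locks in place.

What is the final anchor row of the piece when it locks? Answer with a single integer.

Answer: 0

Derivation:
Spawn at (row=0, col=1). Try each row:
  row 0: fits
  row 1: blocked -> lock at row 0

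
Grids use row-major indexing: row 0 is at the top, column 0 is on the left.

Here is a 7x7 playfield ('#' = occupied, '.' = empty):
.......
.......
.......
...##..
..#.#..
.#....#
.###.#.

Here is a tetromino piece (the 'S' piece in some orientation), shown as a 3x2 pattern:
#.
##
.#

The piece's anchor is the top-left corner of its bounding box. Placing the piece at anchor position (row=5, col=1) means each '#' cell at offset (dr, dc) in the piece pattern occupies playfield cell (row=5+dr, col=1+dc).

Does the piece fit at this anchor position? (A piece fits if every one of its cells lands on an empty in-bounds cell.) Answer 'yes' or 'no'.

Answer: no

Derivation:
Check each piece cell at anchor (5, 1):
  offset (0,0) -> (5,1): occupied ('#') -> FAIL
  offset (1,0) -> (6,1): occupied ('#') -> FAIL
  offset (1,1) -> (6,2): occupied ('#') -> FAIL
  offset (2,1) -> (7,2): out of bounds -> FAIL
All cells valid: no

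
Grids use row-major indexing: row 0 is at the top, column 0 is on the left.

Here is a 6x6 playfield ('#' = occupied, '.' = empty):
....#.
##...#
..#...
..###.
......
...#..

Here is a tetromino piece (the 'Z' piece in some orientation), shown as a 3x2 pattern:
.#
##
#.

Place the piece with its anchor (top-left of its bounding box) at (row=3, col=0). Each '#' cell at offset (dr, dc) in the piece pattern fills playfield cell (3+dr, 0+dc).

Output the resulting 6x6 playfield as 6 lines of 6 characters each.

Fill (3+0,0+1) = (3,1)
Fill (3+1,0+0) = (4,0)
Fill (3+1,0+1) = (4,1)
Fill (3+2,0+0) = (5,0)

Answer: ....#.
##...#
..#...
.####.
##....
#..#..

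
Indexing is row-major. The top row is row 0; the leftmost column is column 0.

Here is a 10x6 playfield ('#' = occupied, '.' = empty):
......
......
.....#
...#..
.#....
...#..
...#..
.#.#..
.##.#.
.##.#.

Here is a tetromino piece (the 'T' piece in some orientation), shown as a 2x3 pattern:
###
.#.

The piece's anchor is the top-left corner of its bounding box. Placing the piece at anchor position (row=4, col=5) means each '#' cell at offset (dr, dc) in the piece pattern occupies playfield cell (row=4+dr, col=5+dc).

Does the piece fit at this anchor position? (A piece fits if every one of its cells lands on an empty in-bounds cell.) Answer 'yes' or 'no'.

Answer: no

Derivation:
Check each piece cell at anchor (4, 5):
  offset (0,0) -> (4,5): empty -> OK
  offset (0,1) -> (4,6): out of bounds -> FAIL
  offset (0,2) -> (4,7): out of bounds -> FAIL
  offset (1,1) -> (5,6): out of bounds -> FAIL
All cells valid: no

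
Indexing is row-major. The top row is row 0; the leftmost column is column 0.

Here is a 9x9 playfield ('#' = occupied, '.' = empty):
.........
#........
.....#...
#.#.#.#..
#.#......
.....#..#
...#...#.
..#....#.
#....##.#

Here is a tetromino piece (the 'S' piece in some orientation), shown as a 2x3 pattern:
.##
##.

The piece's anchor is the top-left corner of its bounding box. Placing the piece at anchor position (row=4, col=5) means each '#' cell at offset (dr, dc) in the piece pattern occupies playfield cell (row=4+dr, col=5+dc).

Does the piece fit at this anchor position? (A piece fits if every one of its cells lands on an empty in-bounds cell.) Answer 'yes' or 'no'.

Answer: no

Derivation:
Check each piece cell at anchor (4, 5):
  offset (0,1) -> (4,6): empty -> OK
  offset (0,2) -> (4,7): empty -> OK
  offset (1,0) -> (5,5): occupied ('#') -> FAIL
  offset (1,1) -> (5,6): empty -> OK
All cells valid: no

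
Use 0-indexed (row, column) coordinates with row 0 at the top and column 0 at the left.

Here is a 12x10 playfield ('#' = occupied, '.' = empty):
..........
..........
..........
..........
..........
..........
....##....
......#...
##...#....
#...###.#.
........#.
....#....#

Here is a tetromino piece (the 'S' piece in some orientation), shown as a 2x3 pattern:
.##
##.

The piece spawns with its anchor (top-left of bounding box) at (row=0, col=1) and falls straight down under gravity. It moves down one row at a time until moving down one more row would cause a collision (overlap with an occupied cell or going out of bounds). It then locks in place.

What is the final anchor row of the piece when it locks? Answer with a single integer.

Spawn at (row=0, col=1). Try each row:
  row 0: fits
  row 1: fits
  row 2: fits
  row 3: fits
  row 4: fits
  row 5: fits
  row 6: fits
  row 7: blocked -> lock at row 6

Answer: 6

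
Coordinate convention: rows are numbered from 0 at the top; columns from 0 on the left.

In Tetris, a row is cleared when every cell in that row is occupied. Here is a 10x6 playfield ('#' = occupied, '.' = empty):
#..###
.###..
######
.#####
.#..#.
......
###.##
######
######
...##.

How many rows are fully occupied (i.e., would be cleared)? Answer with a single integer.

Answer: 3

Derivation:
Check each row:
  row 0: 2 empty cells -> not full
  row 1: 3 empty cells -> not full
  row 2: 0 empty cells -> FULL (clear)
  row 3: 1 empty cell -> not full
  row 4: 4 empty cells -> not full
  row 5: 6 empty cells -> not full
  row 6: 1 empty cell -> not full
  row 7: 0 empty cells -> FULL (clear)
  row 8: 0 empty cells -> FULL (clear)
  row 9: 4 empty cells -> not full
Total rows cleared: 3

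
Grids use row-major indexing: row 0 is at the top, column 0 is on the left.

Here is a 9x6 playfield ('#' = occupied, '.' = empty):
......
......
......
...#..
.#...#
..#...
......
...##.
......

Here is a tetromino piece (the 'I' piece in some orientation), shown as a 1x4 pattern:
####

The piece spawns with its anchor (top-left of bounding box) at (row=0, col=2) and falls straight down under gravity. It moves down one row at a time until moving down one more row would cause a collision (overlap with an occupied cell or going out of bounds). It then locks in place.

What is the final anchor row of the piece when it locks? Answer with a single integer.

Answer: 2

Derivation:
Spawn at (row=0, col=2). Try each row:
  row 0: fits
  row 1: fits
  row 2: fits
  row 3: blocked -> lock at row 2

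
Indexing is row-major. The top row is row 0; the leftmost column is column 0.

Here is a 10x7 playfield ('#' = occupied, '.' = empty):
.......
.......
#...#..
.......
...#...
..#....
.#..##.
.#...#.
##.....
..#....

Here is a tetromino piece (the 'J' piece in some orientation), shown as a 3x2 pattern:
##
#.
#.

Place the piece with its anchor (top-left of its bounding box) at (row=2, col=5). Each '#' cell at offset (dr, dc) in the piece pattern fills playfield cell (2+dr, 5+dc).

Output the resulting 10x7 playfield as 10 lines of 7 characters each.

Answer: .......
.......
#...###
.....#.
...#.#.
..#....
.#..##.
.#...#.
##.....
..#....

Derivation:
Fill (2+0,5+0) = (2,5)
Fill (2+0,5+1) = (2,6)
Fill (2+1,5+0) = (3,5)
Fill (2+2,5+0) = (4,5)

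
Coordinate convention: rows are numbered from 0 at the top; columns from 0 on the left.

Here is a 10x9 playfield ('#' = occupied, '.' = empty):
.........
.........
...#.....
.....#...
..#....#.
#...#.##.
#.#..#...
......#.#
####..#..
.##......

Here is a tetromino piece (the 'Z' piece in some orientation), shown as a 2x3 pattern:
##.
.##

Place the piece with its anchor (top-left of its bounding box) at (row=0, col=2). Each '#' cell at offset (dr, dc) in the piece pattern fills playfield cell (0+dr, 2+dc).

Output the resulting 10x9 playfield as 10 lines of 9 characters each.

Fill (0+0,2+0) = (0,2)
Fill (0+0,2+1) = (0,3)
Fill (0+1,2+1) = (1,3)
Fill (0+1,2+2) = (1,4)

Answer: ..##.....
...##....
...#.....
.....#...
..#....#.
#...#.##.
#.#..#...
......#.#
####..#..
.##......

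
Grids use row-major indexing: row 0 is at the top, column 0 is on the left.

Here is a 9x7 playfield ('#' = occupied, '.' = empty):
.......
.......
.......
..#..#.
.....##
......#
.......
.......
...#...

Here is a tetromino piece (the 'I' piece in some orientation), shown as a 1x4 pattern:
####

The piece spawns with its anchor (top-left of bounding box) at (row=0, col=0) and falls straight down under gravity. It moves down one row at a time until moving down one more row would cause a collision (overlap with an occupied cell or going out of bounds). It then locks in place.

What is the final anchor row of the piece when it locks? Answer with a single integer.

Answer: 2

Derivation:
Spawn at (row=0, col=0). Try each row:
  row 0: fits
  row 1: fits
  row 2: fits
  row 3: blocked -> lock at row 2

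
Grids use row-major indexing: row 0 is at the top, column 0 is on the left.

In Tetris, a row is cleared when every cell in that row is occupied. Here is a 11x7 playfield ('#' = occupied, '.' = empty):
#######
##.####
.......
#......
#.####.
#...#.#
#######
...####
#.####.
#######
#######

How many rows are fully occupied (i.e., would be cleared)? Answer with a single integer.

Answer: 4

Derivation:
Check each row:
  row 0: 0 empty cells -> FULL (clear)
  row 1: 1 empty cell -> not full
  row 2: 7 empty cells -> not full
  row 3: 6 empty cells -> not full
  row 4: 2 empty cells -> not full
  row 5: 4 empty cells -> not full
  row 6: 0 empty cells -> FULL (clear)
  row 7: 3 empty cells -> not full
  row 8: 2 empty cells -> not full
  row 9: 0 empty cells -> FULL (clear)
  row 10: 0 empty cells -> FULL (clear)
Total rows cleared: 4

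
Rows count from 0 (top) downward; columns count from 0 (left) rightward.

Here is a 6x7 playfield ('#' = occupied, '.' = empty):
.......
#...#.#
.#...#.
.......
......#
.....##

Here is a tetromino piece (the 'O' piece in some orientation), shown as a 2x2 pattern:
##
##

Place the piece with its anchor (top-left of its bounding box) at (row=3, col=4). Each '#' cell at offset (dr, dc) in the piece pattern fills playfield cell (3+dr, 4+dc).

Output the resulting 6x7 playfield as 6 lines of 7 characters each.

Answer: .......
#...#.#
.#...#.
....##.
....###
.....##

Derivation:
Fill (3+0,4+0) = (3,4)
Fill (3+0,4+1) = (3,5)
Fill (3+1,4+0) = (4,4)
Fill (3+1,4+1) = (4,5)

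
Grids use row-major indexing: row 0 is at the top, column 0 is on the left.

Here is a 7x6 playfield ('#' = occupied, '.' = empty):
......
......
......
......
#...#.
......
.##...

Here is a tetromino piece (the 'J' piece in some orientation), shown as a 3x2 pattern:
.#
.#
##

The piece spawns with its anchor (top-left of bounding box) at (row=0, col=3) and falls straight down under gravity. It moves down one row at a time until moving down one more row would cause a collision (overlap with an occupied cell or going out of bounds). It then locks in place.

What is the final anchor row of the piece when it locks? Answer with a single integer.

Answer: 1

Derivation:
Spawn at (row=0, col=3). Try each row:
  row 0: fits
  row 1: fits
  row 2: blocked -> lock at row 1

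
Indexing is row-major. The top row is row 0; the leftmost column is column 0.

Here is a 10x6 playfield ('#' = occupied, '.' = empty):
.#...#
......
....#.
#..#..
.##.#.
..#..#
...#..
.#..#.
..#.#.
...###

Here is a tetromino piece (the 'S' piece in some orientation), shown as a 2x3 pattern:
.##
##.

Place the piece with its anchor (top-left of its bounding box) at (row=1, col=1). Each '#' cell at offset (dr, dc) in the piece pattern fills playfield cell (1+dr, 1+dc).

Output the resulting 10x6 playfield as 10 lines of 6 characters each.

Answer: .#...#
..##..
.##.#.
#..#..
.##.#.
..#..#
...#..
.#..#.
..#.#.
...###

Derivation:
Fill (1+0,1+1) = (1,2)
Fill (1+0,1+2) = (1,3)
Fill (1+1,1+0) = (2,1)
Fill (1+1,1+1) = (2,2)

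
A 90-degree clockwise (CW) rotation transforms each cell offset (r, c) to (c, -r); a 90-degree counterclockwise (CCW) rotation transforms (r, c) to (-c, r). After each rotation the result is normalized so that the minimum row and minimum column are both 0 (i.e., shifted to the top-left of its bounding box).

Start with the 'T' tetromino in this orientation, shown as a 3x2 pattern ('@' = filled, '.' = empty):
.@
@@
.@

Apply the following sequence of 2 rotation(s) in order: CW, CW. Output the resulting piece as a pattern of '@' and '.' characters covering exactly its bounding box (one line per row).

Answer: @.
@@
@.

Derivation:
Start:
.@
@@
.@
After rotation 1 (CW):
.@.
@@@
After rotation 2 (CW):
@.
@@
@.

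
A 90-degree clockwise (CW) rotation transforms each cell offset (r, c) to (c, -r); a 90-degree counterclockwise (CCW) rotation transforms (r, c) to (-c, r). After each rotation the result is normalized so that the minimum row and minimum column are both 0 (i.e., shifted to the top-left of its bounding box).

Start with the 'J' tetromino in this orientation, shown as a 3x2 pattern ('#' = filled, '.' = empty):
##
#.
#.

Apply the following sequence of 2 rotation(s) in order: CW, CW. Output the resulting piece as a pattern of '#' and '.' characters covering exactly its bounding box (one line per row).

Start:
##
#.
#.
After rotation 1 (CW):
###
..#
After rotation 2 (CW):
.#
.#
##

Answer: .#
.#
##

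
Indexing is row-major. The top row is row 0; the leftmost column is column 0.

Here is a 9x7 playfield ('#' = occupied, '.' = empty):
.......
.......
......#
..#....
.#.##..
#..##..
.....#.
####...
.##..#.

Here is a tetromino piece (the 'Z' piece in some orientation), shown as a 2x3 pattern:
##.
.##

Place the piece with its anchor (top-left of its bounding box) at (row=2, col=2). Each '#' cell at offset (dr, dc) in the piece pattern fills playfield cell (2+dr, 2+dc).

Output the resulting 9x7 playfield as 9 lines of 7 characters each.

Fill (2+0,2+0) = (2,2)
Fill (2+0,2+1) = (2,3)
Fill (2+1,2+1) = (3,3)
Fill (2+1,2+2) = (3,4)

Answer: .......
.......
..##..#
..###..
.#.##..
#..##..
.....#.
####...
.##..#.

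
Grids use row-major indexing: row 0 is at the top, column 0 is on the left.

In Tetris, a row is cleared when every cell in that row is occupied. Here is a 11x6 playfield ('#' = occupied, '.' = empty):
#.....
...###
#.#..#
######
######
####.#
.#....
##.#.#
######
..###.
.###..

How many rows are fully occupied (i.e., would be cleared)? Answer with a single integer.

Check each row:
  row 0: 5 empty cells -> not full
  row 1: 3 empty cells -> not full
  row 2: 3 empty cells -> not full
  row 3: 0 empty cells -> FULL (clear)
  row 4: 0 empty cells -> FULL (clear)
  row 5: 1 empty cell -> not full
  row 6: 5 empty cells -> not full
  row 7: 2 empty cells -> not full
  row 8: 0 empty cells -> FULL (clear)
  row 9: 3 empty cells -> not full
  row 10: 3 empty cells -> not full
Total rows cleared: 3

Answer: 3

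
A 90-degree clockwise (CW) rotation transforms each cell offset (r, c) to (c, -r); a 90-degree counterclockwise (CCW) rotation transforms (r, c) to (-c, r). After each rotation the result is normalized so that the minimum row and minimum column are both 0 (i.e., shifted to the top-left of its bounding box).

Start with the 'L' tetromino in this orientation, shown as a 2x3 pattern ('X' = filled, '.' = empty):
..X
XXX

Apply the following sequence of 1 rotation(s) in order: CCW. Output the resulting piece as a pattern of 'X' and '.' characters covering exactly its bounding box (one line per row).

Start:
..X
XXX
After rotation 1 (CCW):
XX
.X
.X

Answer: XX
.X
.X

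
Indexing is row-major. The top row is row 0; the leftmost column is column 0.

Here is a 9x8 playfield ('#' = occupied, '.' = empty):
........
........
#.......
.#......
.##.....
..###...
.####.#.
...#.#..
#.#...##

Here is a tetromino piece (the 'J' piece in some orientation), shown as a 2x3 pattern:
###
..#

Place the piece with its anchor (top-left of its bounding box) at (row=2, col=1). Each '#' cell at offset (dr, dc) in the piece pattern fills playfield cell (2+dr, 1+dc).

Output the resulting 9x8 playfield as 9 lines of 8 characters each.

Answer: ........
........
####....
.#.#....
.##.....
..###...
.####.#.
...#.#..
#.#...##

Derivation:
Fill (2+0,1+0) = (2,1)
Fill (2+0,1+1) = (2,2)
Fill (2+0,1+2) = (2,3)
Fill (2+1,1+2) = (3,3)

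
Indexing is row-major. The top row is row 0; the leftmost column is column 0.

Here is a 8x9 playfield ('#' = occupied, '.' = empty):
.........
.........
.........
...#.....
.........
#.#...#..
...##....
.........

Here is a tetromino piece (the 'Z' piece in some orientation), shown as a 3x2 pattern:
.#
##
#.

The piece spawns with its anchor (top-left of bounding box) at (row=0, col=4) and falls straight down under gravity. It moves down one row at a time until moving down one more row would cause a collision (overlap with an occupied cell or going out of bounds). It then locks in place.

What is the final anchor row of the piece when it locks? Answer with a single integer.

Spawn at (row=0, col=4). Try each row:
  row 0: fits
  row 1: fits
  row 2: fits
  row 3: fits
  row 4: blocked -> lock at row 3

Answer: 3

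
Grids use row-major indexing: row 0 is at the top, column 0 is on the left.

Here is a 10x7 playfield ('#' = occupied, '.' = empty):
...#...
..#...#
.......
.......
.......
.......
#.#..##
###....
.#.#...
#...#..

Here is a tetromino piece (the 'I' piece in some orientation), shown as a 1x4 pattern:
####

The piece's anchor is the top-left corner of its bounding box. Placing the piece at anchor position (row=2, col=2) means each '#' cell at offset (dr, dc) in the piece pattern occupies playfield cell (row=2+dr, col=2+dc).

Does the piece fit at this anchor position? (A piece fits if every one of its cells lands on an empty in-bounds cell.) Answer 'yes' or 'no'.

Check each piece cell at anchor (2, 2):
  offset (0,0) -> (2,2): empty -> OK
  offset (0,1) -> (2,3): empty -> OK
  offset (0,2) -> (2,4): empty -> OK
  offset (0,3) -> (2,5): empty -> OK
All cells valid: yes

Answer: yes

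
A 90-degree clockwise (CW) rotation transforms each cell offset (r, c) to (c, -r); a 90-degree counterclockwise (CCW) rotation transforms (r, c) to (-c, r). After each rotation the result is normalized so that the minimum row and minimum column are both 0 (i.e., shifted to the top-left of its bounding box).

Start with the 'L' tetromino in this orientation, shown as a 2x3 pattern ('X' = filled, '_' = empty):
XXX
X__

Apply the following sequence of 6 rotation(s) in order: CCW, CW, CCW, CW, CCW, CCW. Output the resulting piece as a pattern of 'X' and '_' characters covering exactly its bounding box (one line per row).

Answer: __X
XXX

Derivation:
Start:
XXX
X__
After rotation 1 (CCW):
X_
X_
XX
After rotation 2 (CW):
XXX
X__
After rotation 3 (CCW):
X_
X_
XX
After rotation 4 (CW):
XXX
X__
After rotation 5 (CCW):
X_
X_
XX
After rotation 6 (CCW):
__X
XXX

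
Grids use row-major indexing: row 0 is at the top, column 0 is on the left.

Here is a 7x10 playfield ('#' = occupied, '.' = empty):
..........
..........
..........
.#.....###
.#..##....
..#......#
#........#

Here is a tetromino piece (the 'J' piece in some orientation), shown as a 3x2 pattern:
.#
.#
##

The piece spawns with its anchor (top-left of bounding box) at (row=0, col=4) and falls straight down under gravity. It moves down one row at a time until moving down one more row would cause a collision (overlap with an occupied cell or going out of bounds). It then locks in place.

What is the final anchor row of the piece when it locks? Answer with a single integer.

Spawn at (row=0, col=4). Try each row:
  row 0: fits
  row 1: fits
  row 2: blocked -> lock at row 1

Answer: 1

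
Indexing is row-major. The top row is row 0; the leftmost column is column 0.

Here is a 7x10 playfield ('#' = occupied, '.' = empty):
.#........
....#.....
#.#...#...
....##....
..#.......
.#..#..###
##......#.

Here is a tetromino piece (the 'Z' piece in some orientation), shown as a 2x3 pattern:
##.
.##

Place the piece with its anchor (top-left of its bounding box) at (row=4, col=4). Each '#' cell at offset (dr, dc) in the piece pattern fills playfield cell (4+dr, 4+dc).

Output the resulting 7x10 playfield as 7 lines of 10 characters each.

Fill (4+0,4+0) = (4,4)
Fill (4+0,4+1) = (4,5)
Fill (4+1,4+1) = (5,5)
Fill (4+1,4+2) = (5,6)

Answer: .#........
....#.....
#.#...#...
....##....
..#.##....
.#..######
##......#.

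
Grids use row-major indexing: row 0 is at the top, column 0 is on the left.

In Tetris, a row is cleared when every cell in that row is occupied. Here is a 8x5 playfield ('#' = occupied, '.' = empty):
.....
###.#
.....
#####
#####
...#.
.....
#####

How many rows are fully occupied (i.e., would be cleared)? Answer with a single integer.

Answer: 3

Derivation:
Check each row:
  row 0: 5 empty cells -> not full
  row 1: 1 empty cell -> not full
  row 2: 5 empty cells -> not full
  row 3: 0 empty cells -> FULL (clear)
  row 4: 0 empty cells -> FULL (clear)
  row 5: 4 empty cells -> not full
  row 6: 5 empty cells -> not full
  row 7: 0 empty cells -> FULL (clear)
Total rows cleared: 3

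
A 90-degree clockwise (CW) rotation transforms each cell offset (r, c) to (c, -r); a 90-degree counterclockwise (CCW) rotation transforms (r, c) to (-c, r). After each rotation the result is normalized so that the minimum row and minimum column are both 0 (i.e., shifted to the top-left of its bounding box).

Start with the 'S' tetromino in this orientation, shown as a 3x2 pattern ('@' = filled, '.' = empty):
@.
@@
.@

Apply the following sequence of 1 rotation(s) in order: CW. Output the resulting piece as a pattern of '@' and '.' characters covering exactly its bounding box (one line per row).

Answer: .@@
@@.

Derivation:
Start:
@.
@@
.@
After rotation 1 (CW):
.@@
@@.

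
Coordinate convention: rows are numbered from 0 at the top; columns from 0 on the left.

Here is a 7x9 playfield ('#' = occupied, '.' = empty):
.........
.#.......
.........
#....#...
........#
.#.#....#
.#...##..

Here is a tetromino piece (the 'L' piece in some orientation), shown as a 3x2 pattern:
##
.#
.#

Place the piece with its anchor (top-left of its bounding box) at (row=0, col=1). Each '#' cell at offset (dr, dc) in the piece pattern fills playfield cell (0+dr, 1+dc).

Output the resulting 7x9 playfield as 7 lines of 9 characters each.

Answer: .##......
.##......
..#......
#....#...
........#
.#.#....#
.#...##..

Derivation:
Fill (0+0,1+0) = (0,1)
Fill (0+0,1+1) = (0,2)
Fill (0+1,1+1) = (1,2)
Fill (0+2,1+1) = (2,2)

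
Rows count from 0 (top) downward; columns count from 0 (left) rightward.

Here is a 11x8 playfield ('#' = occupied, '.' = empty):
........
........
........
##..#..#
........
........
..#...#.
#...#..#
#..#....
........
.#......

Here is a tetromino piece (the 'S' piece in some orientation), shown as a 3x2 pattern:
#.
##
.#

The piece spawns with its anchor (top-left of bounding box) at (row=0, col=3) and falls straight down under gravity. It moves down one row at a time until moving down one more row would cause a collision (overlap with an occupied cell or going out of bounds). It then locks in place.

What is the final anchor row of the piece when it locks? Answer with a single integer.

Answer: 0

Derivation:
Spawn at (row=0, col=3). Try each row:
  row 0: fits
  row 1: blocked -> lock at row 0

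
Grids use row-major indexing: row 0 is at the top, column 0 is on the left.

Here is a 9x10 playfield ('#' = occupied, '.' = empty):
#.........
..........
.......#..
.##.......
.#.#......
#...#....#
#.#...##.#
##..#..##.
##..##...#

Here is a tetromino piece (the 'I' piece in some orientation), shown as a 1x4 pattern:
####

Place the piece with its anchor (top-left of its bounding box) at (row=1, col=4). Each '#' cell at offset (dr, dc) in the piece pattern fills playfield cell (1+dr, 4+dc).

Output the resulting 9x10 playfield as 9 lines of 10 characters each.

Fill (1+0,4+0) = (1,4)
Fill (1+0,4+1) = (1,5)
Fill (1+0,4+2) = (1,6)
Fill (1+0,4+3) = (1,7)

Answer: #.........
....####..
.......#..
.##.......
.#.#......
#...#....#
#.#...##.#
##..#..##.
##..##...#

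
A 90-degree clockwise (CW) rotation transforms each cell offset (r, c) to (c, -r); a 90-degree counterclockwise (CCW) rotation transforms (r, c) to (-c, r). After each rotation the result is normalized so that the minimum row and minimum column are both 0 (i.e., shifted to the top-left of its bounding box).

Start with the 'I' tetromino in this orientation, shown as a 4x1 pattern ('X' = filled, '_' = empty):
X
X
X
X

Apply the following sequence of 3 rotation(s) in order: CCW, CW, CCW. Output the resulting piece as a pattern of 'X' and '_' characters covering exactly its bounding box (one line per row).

Answer: XXXX

Derivation:
Start:
X
X
X
X
After rotation 1 (CCW):
XXXX
After rotation 2 (CW):
X
X
X
X
After rotation 3 (CCW):
XXXX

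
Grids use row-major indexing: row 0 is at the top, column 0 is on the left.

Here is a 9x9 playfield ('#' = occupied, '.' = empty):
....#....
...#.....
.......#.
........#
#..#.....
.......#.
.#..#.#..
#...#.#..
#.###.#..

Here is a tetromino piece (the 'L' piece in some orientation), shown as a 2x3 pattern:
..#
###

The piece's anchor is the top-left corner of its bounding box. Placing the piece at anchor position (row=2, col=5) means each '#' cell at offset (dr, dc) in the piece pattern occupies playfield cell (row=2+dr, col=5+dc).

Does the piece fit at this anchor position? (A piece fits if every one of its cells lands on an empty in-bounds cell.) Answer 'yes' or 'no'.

Answer: no

Derivation:
Check each piece cell at anchor (2, 5):
  offset (0,2) -> (2,7): occupied ('#') -> FAIL
  offset (1,0) -> (3,5): empty -> OK
  offset (1,1) -> (3,6): empty -> OK
  offset (1,2) -> (3,7): empty -> OK
All cells valid: no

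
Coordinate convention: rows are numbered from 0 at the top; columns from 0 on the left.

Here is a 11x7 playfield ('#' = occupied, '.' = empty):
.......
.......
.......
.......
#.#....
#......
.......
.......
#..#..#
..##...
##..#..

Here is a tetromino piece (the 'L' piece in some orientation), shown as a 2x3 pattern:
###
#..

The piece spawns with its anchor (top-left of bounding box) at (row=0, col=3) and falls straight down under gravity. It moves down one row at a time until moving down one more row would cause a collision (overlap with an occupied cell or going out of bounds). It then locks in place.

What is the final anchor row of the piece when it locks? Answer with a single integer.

Spawn at (row=0, col=3). Try each row:
  row 0: fits
  row 1: fits
  row 2: fits
  row 3: fits
  row 4: fits
  row 5: fits
  row 6: fits
  row 7: blocked -> lock at row 6

Answer: 6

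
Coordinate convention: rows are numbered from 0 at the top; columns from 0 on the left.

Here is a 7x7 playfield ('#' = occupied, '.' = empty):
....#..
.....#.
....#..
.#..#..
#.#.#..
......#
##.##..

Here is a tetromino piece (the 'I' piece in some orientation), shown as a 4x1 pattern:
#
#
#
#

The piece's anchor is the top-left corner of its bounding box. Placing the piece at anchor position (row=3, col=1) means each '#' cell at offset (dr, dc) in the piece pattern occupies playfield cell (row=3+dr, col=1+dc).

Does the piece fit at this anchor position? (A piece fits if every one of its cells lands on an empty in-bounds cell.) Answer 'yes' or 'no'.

Answer: no

Derivation:
Check each piece cell at anchor (3, 1):
  offset (0,0) -> (3,1): occupied ('#') -> FAIL
  offset (1,0) -> (4,1): empty -> OK
  offset (2,0) -> (5,1): empty -> OK
  offset (3,0) -> (6,1): occupied ('#') -> FAIL
All cells valid: no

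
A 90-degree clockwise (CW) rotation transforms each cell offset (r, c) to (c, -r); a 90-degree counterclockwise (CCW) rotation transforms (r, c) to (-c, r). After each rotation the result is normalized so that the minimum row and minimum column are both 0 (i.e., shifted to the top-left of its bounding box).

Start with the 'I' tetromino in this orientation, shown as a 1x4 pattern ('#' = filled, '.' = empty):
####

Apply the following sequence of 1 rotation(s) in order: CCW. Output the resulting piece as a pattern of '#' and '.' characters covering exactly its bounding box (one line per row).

Start:
####
After rotation 1 (CCW):
#
#
#
#

Answer: #
#
#
#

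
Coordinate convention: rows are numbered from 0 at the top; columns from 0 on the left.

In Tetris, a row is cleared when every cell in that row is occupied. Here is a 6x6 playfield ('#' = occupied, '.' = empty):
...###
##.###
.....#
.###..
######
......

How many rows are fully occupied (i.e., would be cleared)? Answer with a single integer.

Check each row:
  row 0: 3 empty cells -> not full
  row 1: 1 empty cell -> not full
  row 2: 5 empty cells -> not full
  row 3: 3 empty cells -> not full
  row 4: 0 empty cells -> FULL (clear)
  row 5: 6 empty cells -> not full
Total rows cleared: 1

Answer: 1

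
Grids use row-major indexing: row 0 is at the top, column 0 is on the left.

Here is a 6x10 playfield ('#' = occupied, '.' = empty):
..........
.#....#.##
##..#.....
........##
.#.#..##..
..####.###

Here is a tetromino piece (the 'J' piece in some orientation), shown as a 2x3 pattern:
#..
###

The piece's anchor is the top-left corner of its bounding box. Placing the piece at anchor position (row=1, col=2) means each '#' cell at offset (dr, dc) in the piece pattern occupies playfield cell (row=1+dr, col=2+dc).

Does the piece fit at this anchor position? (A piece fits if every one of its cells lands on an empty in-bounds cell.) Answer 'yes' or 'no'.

Answer: no

Derivation:
Check each piece cell at anchor (1, 2):
  offset (0,0) -> (1,2): empty -> OK
  offset (1,0) -> (2,2): empty -> OK
  offset (1,1) -> (2,3): empty -> OK
  offset (1,2) -> (2,4): occupied ('#') -> FAIL
All cells valid: no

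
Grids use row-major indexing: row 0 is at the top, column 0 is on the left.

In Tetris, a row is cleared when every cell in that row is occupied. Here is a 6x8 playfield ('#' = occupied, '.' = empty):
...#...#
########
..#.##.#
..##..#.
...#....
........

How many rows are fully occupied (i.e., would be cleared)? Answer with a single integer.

Check each row:
  row 0: 6 empty cells -> not full
  row 1: 0 empty cells -> FULL (clear)
  row 2: 4 empty cells -> not full
  row 3: 5 empty cells -> not full
  row 4: 7 empty cells -> not full
  row 5: 8 empty cells -> not full
Total rows cleared: 1

Answer: 1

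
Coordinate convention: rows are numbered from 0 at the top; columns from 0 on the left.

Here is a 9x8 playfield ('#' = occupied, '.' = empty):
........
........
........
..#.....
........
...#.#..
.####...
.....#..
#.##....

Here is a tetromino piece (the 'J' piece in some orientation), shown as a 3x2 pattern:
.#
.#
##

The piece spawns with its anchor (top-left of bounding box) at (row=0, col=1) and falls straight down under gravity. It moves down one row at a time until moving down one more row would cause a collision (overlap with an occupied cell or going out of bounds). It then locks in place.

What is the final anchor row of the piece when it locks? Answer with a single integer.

Answer: 0

Derivation:
Spawn at (row=0, col=1). Try each row:
  row 0: fits
  row 1: blocked -> lock at row 0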